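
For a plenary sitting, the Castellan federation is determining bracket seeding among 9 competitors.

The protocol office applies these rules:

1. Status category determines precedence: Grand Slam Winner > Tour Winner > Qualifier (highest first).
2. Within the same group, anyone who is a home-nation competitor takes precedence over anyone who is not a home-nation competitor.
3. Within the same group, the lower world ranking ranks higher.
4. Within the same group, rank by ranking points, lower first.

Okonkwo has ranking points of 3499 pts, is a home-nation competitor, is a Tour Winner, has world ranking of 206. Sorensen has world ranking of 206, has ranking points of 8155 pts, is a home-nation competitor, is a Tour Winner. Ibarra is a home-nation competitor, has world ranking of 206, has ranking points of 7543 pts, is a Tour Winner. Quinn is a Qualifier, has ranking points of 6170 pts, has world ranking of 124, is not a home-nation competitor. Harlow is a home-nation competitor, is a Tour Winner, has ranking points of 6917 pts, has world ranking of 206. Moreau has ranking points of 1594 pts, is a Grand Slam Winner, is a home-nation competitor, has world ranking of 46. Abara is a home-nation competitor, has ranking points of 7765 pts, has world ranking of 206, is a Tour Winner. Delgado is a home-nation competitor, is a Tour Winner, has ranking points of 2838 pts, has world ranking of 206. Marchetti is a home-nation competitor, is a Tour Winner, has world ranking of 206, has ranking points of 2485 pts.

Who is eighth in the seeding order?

Sorensen

By status category: Moreau (Grand Slam Winner); then Marchetti, Delgado, Okonkwo, Harlow, Ibarra, Abara and Sorensen (Tour Winner); then Quinn (Qualifier).
Marchetti, Delgado, Okonkwo, Harlow, Ibarra, Abara and Sorensen are each a home-nation competitor, so the next rule applies.
Marchetti, Delgado, Okonkwo, Harlow, Ibarra, Abara and Sorensen all have world ranking 206, so the next rule applies.
Among Marchetti, Delgado, Okonkwo, Harlow, Ibarra, Abara and Sorensen, by ranking points (lower first): Marchetti (2485 pts) before Delgado (2838 pts) before Okonkwo (3499 pts) before Harlow (6917 pts) before Ibarra (7543 pts) before Abara (7765 pts) before Sorensen (8155 pts).
Order: Moreau, Marchetti, Delgado, Okonkwo, Harlow, Ibarra, Abara, Sorensen, Quinn.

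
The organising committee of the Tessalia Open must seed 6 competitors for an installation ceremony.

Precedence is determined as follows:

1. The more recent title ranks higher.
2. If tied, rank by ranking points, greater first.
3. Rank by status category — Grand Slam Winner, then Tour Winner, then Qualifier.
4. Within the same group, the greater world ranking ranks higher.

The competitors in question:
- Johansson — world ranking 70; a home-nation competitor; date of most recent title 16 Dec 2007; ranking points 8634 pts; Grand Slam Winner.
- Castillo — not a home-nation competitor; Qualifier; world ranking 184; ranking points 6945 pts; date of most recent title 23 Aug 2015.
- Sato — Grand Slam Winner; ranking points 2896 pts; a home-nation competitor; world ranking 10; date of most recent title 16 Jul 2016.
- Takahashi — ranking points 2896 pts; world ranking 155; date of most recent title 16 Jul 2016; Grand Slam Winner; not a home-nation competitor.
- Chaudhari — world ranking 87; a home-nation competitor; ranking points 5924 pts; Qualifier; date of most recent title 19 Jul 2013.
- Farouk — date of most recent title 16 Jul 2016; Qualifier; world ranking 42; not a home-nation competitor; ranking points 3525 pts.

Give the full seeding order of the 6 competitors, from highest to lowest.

Farouk, Takahashi, Sato, Castillo, Chaudhari, Johansson

By date of most recent title (later first): Farouk, Takahashi and Sato (each 16 Jul 2016); then Castillo (23 Aug 2015); then Chaudhari (19 Jul 2013); then Johansson (16 Dec 2007).
Among Farouk, Takahashi and Sato, by ranking points (higher first): Farouk (3525 pts) before Takahashi and Sato (2896 pts).
Takahashi and Sato are each Grand Slam Winner, so the next rule applies.
Among Takahashi and Sato, by world ranking (higher first): Takahashi (155) before Sato (10).
Full order: Farouk, Takahashi, Sato, Castillo, Chaudhari, Johansson.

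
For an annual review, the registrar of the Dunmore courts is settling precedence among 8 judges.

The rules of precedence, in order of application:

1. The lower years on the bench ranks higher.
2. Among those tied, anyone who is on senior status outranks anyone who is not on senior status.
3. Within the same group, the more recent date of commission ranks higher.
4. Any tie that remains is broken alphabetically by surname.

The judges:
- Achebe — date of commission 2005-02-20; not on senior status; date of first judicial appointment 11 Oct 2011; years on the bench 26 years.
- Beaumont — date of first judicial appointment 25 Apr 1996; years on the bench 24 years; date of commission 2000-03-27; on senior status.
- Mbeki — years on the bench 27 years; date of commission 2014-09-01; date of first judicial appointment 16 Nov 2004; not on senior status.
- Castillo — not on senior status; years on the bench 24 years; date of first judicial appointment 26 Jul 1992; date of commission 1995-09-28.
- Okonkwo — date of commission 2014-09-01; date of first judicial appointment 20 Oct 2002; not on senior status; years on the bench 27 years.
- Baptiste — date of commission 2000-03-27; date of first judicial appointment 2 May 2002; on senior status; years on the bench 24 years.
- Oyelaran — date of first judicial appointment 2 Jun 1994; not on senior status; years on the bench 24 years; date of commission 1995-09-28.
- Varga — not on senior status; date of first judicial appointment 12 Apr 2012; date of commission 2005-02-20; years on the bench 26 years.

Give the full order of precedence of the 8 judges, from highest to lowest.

Baptiste, Beaumont, Castillo, Oyelaran, Achebe, Varga, Mbeki, Okonkwo

By years on the bench (lower first): Baptiste, Beaumont, Castillo and Oyelaran (each 24 years); then Achebe and Varga (both 26 years); then Mbeki and Okonkwo (both 27 years).
Among Baptiste, Beaumont, Castillo and Oyelaran, on senior status before not on senior status: Baptiste and Beaumont (on senior status) before Castillo and Oyelaran (not on senior status).
Baptiste and Beaumont both have date of commission 2000-03-27, so the next rule applies.
Among Baptiste and Beaumont, alphabetically by surname: Baptiste before Beaumont.
Castillo and Oyelaran both have date of commission 1995-09-28, so the next rule applies.
Among Castillo and Oyelaran, alphabetically by surname: Castillo before Oyelaran.
Achebe and Varga are each not on senior status, so the next rule applies.
Achebe and Varga both have date of commission 2005-02-20, so the next rule applies.
Among Achebe and Varga, alphabetically by surname: Achebe before Varga.
Mbeki and Okonkwo are each not on senior status, so the next rule applies.
Mbeki and Okonkwo both have date of commission 2014-09-01, so the next rule applies.
Among Mbeki and Okonkwo, alphabetically by surname: Mbeki before Okonkwo.
Full order: Baptiste, Beaumont, Castillo, Oyelaran, Achebe, Varga, Mbeki, Okonkwo.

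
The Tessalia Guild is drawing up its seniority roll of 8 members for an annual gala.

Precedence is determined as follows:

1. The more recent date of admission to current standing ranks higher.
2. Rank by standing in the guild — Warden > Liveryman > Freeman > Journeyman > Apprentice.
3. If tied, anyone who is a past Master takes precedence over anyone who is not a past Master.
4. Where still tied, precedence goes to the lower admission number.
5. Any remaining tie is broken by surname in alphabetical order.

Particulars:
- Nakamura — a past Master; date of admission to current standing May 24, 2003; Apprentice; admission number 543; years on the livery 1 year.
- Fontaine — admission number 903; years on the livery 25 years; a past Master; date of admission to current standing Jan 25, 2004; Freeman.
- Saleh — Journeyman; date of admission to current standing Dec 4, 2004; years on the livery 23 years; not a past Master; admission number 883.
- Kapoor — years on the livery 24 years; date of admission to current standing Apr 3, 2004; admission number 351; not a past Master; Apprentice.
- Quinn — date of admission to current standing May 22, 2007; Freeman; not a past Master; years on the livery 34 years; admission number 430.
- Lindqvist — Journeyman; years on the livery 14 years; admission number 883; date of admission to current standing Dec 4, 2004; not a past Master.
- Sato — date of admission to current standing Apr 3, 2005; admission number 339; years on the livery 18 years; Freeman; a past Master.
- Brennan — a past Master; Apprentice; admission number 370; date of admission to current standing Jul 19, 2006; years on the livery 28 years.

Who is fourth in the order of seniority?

By date of admission to current standing (later first): Quinn (May 22, 2007); then Brennan (Jul 19, 2006); then Sato (Apr 3, 2005); then Lindqvist and Saleh (both Dec 4, 2004); then Kapoor (Apr 3, 2004); then Fontaine (Jan 25, 2004); then Nakamura (May 24, 2003).
Lindqvist and Saleh are each Journeyman, so the next rule applies.
Lindqvist and Saleh are each not a past Master, so the next rule applies.
Lindqvist and Saleh both have admission number 883, so the next rule applies.
Among Lindqvist and Saleh, alphabetically by surname: Lindqvist before Saleh.
Order: Quinn, Brennan, Sato, Lindqvist, Saleh, Kapoor, Fontaine, Nakamura.

Lindqvist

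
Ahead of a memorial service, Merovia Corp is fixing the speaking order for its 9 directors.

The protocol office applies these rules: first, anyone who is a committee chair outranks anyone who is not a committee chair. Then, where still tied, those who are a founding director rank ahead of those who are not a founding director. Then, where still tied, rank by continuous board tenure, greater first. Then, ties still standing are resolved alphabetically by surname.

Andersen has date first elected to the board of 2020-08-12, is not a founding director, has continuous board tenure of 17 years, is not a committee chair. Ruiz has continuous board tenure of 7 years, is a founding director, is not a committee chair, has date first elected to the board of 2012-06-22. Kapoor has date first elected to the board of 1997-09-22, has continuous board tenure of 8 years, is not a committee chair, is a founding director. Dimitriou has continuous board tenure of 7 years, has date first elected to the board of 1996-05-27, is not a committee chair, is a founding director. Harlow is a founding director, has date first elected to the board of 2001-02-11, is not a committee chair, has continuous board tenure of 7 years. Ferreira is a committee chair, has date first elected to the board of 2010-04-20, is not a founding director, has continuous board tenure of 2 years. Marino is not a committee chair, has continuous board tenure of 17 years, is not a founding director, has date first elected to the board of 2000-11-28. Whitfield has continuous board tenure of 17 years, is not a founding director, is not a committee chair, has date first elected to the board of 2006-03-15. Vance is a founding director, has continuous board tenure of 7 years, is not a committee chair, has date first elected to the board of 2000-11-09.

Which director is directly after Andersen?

By the first rule: Ferreira (a committee chair); then Kapoor, Dimitriou, Harlow, Ruiz, Vance, Andersen, Marino and Whitfield (each not a committee chair).
Among Kapoor, Dimitriou, Harlow, Ruiz, Vance, Andersen, Marino and Whitfield, a founding director before not a founding director: Kapoor, Dimitriou, Harlow, Ruiz and Vance (a founding director) before Andersen, Marino and Whitfield (not a founding director).
Among Kapoor, Dimitriou, Harlow, Ruiz and Vance, by continuous board tenure (higher first): Kapoor (8 years) before Dimitriou, Harlow, Ruiz and Vance (7 years).
Among Dimitriou, Harlow, Ruiz and Vance, alphabetically by surname: Dimitriou before Harlow before Ruiz before Vance.
Andersen, Marino and Whitfield all have continuous board tenure 17 years, so the next rule applies.
Among Andersen, Marino and Whitfield, alphabetically by surname: Andersen before Marino before Whitfield.
Order: Ferreira, Kapoor, Dimitriou, Harlow, Ruiz, Vance, Andersen, Marino, Whitfield.

Marino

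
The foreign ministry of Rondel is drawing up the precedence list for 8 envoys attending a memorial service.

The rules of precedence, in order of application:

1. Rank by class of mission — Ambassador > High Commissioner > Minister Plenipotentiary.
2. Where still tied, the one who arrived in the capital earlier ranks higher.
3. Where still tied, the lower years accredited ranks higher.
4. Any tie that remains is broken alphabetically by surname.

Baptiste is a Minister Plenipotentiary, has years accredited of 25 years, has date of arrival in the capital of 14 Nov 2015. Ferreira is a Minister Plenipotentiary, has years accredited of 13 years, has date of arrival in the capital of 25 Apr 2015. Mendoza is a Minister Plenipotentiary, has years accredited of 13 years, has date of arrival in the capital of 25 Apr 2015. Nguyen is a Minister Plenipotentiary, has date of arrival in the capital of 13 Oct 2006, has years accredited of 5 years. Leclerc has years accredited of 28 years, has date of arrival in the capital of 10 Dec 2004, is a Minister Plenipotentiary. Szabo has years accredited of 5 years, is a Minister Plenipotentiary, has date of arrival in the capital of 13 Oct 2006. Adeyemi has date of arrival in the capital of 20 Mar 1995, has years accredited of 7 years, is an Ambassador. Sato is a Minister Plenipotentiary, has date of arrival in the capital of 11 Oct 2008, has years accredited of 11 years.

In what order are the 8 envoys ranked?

Adeyemi, Leclerc, Nguyen, Szabo, Sato, Ferreira, Mendoza, Baptiste

By class of mission: Adeyemi (Ambassador); then Leclerc, Nguyen, Szabo, Sato, Ferreira, Mendoza and Baptiste (Minister Plenipotentiary).
Among Leclerc, Nguyen, Szabo, Sato, Ferreira, Mendoza and Baptiste, by date of arrival in the capital (earlier first): Leclerc (10 Dec 2004) before Nguyen and Szabo (13 Oct 2006) before Sato (11 Oct 2008) before Ferreira and Mendoza (25 Apr 2015) before Baptiste (14 Nov 2015).
Nguyen and Szabo both have years accredited 5 years, so the next rule applies.
Among Nguyen and Szabo, alphabetically by surname: Nguyen before Szabo.
Ferreira and Mendoza both have years accredited 13 years, so the next rule applies.
Among Ferreira and Mendoza, alphabetically by surname: Ferreira before Mendoza.
Full order: Adeyemi, Leclerc, Nguyen, Szabo, Sato, Ferreira, Mendoza, Baptiste.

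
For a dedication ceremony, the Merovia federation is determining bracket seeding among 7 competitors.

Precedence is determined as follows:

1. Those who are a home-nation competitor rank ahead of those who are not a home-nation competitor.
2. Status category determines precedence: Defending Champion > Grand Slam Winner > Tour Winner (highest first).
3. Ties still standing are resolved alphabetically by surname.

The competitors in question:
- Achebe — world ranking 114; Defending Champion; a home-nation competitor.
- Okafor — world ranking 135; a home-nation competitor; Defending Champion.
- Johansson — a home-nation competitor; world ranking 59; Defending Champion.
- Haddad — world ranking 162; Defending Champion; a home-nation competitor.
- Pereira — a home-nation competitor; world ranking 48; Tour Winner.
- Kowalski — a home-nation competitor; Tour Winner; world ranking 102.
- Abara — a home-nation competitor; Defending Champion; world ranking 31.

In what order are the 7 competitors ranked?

Abara, Achebe, Haddad, Johansson, Okafor, Kowalski, Pereira

By the first rule: Abara, Achebe, Haddad, Johansson, Okafor, Kowalski and Pereira (each a home-nation competitor).
Among Abara, Achebe, Haddad, Johansson, Okafor, Kowalski and Pereira, by status category: Abara, Achebe, Haddad, Johansson and Okafor (Defending Champion) before Kowalski and Pereira (Tour Winner).
Among Abara, Achebe, Haddad, Johansson and Okafor, alphabetically by surname: Abara before Achebe before Haddad before Johansson before Okafor.
Among Kowalski and Pereira, alphabetically by surname: Kowalski before Pereira.
Full order: Abara, Achebe, Haddad, Johansson, Okafor, Kowalski, Pereira.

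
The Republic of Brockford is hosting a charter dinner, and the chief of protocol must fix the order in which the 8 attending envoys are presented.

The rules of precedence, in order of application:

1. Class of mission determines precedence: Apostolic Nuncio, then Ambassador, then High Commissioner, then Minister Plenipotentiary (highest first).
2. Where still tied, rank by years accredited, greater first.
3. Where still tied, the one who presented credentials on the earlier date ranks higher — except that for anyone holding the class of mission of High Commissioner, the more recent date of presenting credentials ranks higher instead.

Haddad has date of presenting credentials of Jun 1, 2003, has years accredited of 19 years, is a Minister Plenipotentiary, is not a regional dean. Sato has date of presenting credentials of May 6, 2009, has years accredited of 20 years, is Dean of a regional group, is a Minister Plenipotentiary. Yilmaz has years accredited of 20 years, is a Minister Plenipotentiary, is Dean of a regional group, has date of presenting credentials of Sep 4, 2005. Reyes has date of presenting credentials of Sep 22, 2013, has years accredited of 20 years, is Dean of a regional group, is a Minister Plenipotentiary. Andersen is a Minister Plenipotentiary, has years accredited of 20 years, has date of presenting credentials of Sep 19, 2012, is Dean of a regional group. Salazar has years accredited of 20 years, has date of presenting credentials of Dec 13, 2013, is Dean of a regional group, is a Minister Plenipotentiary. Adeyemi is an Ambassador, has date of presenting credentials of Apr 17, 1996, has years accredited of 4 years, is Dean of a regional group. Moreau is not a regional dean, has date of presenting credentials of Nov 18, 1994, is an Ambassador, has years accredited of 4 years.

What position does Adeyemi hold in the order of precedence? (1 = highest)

By class of mission: Moreau and Adeyemi (Ambassador); then Yilmaz, Sato, Andersen, Reyes, Salazar and Haddad (Minister Plenipotentiary).
Moreau and Adeyemi both have years accredited 4 years, so the next rule applies.
Among Moreau and Adeyemi, by date of presenting credentials (earlier first): Moreau (Nov 18, 1994) before Adeyemi (Apr 17, 1996).
Among Yilmaz, Sato, Andersen, Reyes, Salazar and Haddad, by years accredited (higher first): Yilmaz, Sato, Andersen, Reyes and Salazar (20 years) before Haddad (19 years).
Among Yilmaz, Sato, Andersen, Reyes and Salazar, by date of presenting credentials (earlier first): Yilmaz (Sep 4, 2005) before Sato (May 6, 2009) before Andersen (Sep 19, 2012) before Reyes (Sep 22, 2013) before Salazar (Dec 13, 2013).
Order: Moreau, Adeyemi, Yilmaz, Sato, Andersen, Reyes, Salazar, Haddad. So position 2.

2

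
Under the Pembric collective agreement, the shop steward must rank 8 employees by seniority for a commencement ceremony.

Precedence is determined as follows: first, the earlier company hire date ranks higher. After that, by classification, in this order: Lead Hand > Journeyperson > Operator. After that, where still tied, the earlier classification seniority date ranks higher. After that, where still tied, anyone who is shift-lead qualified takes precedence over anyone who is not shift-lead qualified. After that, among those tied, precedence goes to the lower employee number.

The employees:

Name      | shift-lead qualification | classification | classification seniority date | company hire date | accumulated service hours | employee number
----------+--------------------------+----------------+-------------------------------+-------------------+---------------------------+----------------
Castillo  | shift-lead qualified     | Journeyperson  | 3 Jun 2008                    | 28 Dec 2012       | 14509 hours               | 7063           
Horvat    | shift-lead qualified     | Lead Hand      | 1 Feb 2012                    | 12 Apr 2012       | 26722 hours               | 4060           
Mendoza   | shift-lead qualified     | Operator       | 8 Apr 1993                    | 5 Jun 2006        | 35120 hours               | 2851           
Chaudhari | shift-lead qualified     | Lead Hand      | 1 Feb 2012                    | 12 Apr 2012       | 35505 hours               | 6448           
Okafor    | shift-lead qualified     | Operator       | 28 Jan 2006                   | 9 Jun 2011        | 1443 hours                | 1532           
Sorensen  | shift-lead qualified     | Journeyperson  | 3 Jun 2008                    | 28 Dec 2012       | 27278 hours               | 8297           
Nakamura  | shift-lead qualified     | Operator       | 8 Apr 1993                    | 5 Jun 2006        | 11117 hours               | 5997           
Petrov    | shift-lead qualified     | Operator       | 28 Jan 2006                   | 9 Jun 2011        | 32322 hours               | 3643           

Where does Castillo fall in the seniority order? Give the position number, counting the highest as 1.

By company hire date (earlier first): Mendoza and Nakamura (both 5 Jun 2006); then Okafor and Petrov (both 9 Jun 2011); then Horvat and Chaudhari (both 12 Apr 2012); then Castillo and Sorensen (both 28 Dec 2012).
Mendoza and Nakamura are each Operator, so the next rule applies.
Mendoza and Nakamura both have classification seniority date 8 Apr 1993, so the next rule applies.
Mendoza and Nakamura are each shift-lead qualified, so the next rule applies.
Among Mendoza and Nakamura, by employee number (lower first): Mendoza (2851) before Nakamura (5997).
Okafor and Petrov are each Operator, so the next rule applies.
Okafor and Petrov both have classification seniority date 28 Jan 2006, so the next rule applies.
Okafor and Petrov are each shift-lead qualified, so the next rule applies.
Among Okafor and Petrov, by employee number (lower first): Okafor (1532) before Petrov (3643).
Horvat and Chaudhari are each Lead Hand, so the next rule applies.
Horvat and Chaudhari both have classification seniority date 1 Feb 2012, so the next rule applies.
Horvat and Chaudhari are each shift-lead qualified, so the next rule applies.
Among Horvat and Chaudhari, by employee number (lower first): Horvat (4060) before Chaudhari (6448).
Castillo and Sorensen are each Journeyperson, so the next rule applies.
Castillo and Sorensen both have classification seniority date 3 Jun 2008, so the next rule applies.
Castillo and Sorensen are each shift-lead qualified, so the next rule applies.
Among Castillo and Sorensen, by employee number (lower first): Castillo (7063) before Sorensen (8297).
Order: Mendoza, Nakamura, Okafor, Petrov, Horvat, Chaudhari, Castillo, Sorensen. So position 7.

7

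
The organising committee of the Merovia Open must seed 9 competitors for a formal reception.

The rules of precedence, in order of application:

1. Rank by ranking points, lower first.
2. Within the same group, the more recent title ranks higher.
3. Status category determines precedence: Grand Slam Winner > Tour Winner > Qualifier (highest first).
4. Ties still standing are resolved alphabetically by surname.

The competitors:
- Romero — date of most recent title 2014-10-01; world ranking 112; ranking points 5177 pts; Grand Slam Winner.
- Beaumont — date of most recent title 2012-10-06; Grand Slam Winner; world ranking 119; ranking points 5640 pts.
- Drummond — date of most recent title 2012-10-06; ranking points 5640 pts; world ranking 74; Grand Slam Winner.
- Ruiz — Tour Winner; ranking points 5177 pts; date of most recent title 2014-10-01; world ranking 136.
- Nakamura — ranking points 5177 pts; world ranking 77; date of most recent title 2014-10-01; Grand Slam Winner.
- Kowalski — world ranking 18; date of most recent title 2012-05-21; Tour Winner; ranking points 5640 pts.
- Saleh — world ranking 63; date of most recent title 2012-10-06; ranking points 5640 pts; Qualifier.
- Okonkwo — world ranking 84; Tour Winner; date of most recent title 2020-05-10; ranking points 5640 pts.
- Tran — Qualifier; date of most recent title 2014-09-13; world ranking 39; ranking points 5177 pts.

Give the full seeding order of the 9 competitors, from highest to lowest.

Nakamura, Romero, Ruiz, Tran, Okonkwo, Beaumont, Drummond, Saleh, Kowalski

By ranking points (lower first): Nakamura, Romero, Ruiz and Tran (each 5177 pts); then Okonkwo, Beaumont, Drummond, Saleh and Kowalski (each 5640 pts).
Among Nakamura, Romero, Ruiz and Tran, by date of most recent title (later first): Nakamura, Romero and Ruiz (2014-10-01) before Tran (2014-09-13).
Among Nakamura, Romero and Ruiz, by status category: Nakamura and Romero (Grand Slam Winner) before Ruiz (Tour Winner).
Among Nakamura and Romero, alphabetically by surname: Nakamura before Romero.
Among Okonkwo, Beaumont, Drummond, Saleh and Kowalski, by date of most recent title (later first): Okonkwo (2020-05-10) before Beaumont, Drummond and Saleh (2012-10-06) before Kowalski (2012-05-21).
Among Beaumont, Drummond and Saleh, by status category: Beaumont and Drummond (Grand Slam Winner) before Saleh (Qualifier).
Among Beaumont and Drummond, alphabetically by surname: Beaumont before Drummond.
Full order: Nakamura, Romero, Ruiz, Tran, Okonkwo, Beaumont, Drummond, Saleh, Kowalski.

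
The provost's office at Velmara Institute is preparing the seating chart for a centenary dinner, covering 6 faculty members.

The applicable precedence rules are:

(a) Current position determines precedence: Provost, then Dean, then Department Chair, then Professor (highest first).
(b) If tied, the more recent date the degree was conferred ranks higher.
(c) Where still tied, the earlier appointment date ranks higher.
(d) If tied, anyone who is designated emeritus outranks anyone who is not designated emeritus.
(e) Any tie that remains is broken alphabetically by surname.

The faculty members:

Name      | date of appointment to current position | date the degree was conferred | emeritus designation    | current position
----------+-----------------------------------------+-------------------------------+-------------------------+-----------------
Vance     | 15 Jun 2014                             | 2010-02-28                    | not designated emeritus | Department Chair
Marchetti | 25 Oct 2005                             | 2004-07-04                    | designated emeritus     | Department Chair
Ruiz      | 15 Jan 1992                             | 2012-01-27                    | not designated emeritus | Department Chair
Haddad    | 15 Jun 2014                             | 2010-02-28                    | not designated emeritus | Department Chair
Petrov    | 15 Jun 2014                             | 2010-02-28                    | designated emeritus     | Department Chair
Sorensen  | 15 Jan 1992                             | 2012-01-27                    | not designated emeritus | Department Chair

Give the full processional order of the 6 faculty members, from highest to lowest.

By current position: Ruiz, Sorensen, Petrov, Haddad, Vance and Marchetti (Department Chair).
Among Ruiz, Sorensen, Petrov, Haddad, Vance and Marchetti, by date the degree was conferred (later first): Ruiz and Sorensen (2012-01-27) before Petrov, Haddad and Vance (2010-02-28) before Marchetti (2004-07-04).
Ruiz and Sorensen both have date of appointment to current position 15 Jan 1992, so the next rule applies.
Ruiz and Sorensen are each not designated emeritus, so the next rule applies.
Among Ruiz and Sorensen, alphabetically by surname: Ruiz before Sorensen.
Petrov, Haddad and Vance all have date of appointment to current position 15 Jun 2014, so the next rule applies.
Among Petrov, Haddad and Vance, designated emeritus before not designated emeritus: Petrov (designated emeritus) before Haddad and Vance (not designated emeritus).
Among Haddad and Vance, alphabetically by surname: Haddad before Vance.
Full order: Ruiz, Sorensen, Petrov, Haddad, Vance, Marchetti.

Ruiz, Sorensen, Petrov, Haddad, Vance, Marchetti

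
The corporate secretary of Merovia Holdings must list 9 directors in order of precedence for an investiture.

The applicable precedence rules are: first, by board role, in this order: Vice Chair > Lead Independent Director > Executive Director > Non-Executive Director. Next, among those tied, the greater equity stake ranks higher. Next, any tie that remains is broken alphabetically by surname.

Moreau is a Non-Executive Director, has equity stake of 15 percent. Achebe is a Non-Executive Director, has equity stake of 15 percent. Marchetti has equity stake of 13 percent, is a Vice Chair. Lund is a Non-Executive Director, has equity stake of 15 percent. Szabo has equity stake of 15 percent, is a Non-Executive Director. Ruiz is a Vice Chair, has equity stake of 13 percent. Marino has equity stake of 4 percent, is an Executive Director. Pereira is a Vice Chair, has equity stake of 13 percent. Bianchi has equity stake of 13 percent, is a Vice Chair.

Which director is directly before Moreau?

Lund

By board role: Bianchi, Marchetti, Pereira and Ruiz (Vice Chair); then Marino (Executive Director); then Achebe, Lund, Moreau and Szabo (Non-Executive Director).
Bianchi, Marchetti, Pereira and Ruiz all have equity stake 13 percent, so the next rule applies.
Among Bianchi, Marchetti, Pereira and Ruiz, alphabetically by surname: Bianchi before Marchetti before Pereira before Ruiz.
Achebe, Lund, Moreau and Szabo all have equity stake 15 percent, so the next rule applies.
Among Achebe, Lund, Moreau and Szabo, alphabetically by surname: Achebe before Lund before Moreau before Szabo.
Order: Bianchi, Marchetti, Pereira, Ruiz, Marino, Achebe, Lund, Moreau, Szabo.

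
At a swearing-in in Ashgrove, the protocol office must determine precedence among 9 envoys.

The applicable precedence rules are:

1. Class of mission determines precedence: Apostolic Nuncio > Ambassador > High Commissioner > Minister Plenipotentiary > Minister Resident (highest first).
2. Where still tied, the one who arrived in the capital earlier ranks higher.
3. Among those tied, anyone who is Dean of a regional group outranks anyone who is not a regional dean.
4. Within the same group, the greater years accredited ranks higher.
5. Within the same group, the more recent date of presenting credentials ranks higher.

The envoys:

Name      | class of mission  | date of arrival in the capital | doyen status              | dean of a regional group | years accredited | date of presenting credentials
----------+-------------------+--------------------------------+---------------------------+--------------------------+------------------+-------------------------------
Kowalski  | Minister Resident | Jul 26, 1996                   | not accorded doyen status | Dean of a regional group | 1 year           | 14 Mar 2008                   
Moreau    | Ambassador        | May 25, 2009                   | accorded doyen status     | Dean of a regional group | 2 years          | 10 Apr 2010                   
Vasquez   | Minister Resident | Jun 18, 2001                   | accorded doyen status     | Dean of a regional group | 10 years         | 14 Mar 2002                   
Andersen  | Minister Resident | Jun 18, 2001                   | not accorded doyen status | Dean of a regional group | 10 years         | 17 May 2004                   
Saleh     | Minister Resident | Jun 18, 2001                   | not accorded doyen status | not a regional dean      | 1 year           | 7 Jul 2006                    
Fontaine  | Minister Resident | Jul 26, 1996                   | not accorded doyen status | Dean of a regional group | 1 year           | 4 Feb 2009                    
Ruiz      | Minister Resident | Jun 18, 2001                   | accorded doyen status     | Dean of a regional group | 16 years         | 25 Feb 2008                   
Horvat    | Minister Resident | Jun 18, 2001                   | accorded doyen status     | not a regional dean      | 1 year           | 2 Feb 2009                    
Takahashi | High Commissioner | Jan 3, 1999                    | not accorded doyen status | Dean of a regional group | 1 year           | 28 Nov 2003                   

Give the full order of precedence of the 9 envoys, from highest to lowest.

By class of mission: Moreau (Ambassador); then Takahashi (High Commissioner); then Fontaine, Kowalski, Ruiz, Andersen, Vasquez, Horvat and Saleh (Minister Resident).
Among Fontaine, Kowalski, Ruiz, Andersen, Vasquez, Horvat and Saleh, by date of arrival in the capital (earlier first): Fontaine and Kowalski (Jul 26, 1996) before Ruiz, Andersen, Vasquez, Horvat and Saleh (Jun 18, 2001).
Fontaine and Kowalski are each Dean of a regional group, so the next rule applies.
Fontaine and Kowalski both have years accredited 1 year, so the next rule applies.
Among Fontaine and Kowalski, by date of presenting credentials (later first): Fontaine (4 Feb 2009) before Kowalski (14 Mar 2008).
Among Ruiz, Andersen, Vasquez, Horvat and Saleh, Dean of a regional group before not a regional dean: Ruiz, Andersen and Vasquez (Dean of a regional group) before Horvat and Saleh (not a regional dean).
Among Ruiz, Andersen and Vasquez, by years accredited (higher first): Ruiz (16 years) before Andersen and Vasquez (10 years).
Among Andersen and Vasquez, by date of presenting credentials (later first): Andersen (17 May 2004) before Vasquez (14 Mar 2002).
Horvat and Saleh both have years accredited 1 year, so the next rule applies.
Among Horvat and Saleh, by date of presenting credentials (later first): Horvat (2 Feb 2009) before Saleh (7 Jul 2006).
Full order: Moreau, Takahashi, Fontaine, Kowalski, Ruiz, Andersen, Vasquez, Horvat, Saleh.

Moreau, Takahashi, Fontaine, Kowalski, Ruiz, Andersen, Vasquez, Horvat, Saleh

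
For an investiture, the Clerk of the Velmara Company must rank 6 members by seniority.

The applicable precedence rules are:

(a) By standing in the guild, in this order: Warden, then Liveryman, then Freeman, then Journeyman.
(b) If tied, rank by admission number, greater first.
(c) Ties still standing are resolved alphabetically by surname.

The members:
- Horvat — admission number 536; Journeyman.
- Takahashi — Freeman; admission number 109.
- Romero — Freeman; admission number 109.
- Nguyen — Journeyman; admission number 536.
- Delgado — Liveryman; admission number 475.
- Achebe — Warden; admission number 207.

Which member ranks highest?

By standing in the guild: Achebe (Warden); then Delgado (Liveryman); then Romero and Takahashi (Freeman); then Horvat and Nguyen (Journeyman).
Romero and Takahashi both have admission number 109, so the next rule applies.
Among Romero and Takahashi, alphabetically by surname: Romero before Takahashi.
Horvat and Nguyen both have admission number 536, so the next rule applies.
Among Horvat and Nguyen, alphabetically by surname: Horvat before Nguyen.
Order: Achebe, Delgado, Romero, Takahashi, Horvat, Nguyen.

Achebe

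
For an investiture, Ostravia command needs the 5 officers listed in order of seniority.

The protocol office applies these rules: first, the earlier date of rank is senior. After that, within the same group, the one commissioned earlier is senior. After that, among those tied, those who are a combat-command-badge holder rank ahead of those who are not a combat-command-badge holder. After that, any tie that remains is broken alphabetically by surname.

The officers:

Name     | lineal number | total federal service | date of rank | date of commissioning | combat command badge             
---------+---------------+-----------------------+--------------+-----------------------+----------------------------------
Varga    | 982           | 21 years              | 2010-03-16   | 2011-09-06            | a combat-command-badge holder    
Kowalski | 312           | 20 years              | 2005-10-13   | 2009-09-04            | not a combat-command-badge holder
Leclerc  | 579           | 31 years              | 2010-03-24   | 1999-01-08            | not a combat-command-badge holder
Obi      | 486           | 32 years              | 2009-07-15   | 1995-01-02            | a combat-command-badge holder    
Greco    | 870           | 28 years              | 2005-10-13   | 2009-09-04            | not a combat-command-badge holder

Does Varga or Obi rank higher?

By date of rank (earlier first): Greco and Kowalski (both 2005-10-13); then Obi (2009-07-15); then Varga (2010-03-16); then Leclerc (2010-03-24).
Greco and Kowalski both have date of commissioning 2009-09-04, so the next rule applies.
Greco and Kowalski are each not a combat-command-badge holder, so the next rule applies.
Among Greco and Kowalski, alphabetically by surname: Greco before Kowalski.
So Obi takes precedence.

Obi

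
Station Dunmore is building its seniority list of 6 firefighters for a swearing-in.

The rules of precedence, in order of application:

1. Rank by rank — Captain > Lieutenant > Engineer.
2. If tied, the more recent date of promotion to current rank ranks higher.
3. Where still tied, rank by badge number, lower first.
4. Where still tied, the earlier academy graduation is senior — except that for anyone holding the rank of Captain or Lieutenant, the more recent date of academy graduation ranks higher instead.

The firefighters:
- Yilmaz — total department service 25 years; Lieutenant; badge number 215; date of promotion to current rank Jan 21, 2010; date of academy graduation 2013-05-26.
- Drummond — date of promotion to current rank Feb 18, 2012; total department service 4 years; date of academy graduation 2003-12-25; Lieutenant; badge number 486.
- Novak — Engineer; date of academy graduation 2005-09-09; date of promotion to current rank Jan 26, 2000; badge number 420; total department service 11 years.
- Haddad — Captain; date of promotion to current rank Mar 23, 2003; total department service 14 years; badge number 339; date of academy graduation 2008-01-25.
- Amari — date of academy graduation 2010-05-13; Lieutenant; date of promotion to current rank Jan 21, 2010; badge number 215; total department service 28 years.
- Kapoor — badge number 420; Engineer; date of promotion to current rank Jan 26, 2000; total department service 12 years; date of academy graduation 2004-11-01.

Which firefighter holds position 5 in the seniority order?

Kapoor

By rank: Haddad (Captain); then Drummond, Yilmaz and Amari (Lieutenant); then Kapoor and Novak (Engineer).
Among Drummond, Yilmaz and Amari, by date of promotion to current rank (later first): Drummond (Feb 18, 2012) before Yilmaz and Amari (Jan 21, 2010).
Yilmaz and Amari both have badge number 215, so the next rule applies.
Among Yilmaz and Amari, by date of academy graduation (later first) (reversed rule for this group): Yilmaz (2013-05-26) before Amari (2010-05-13).
Kapoor and Novak both have date of promotion to current rank Jan 26, 2000, so the next rule applies.
Kapoor and Novak both have badge number 420, so the next rule applies.
Among Kapoor and Novak, by date of academy graduation (earlier first): Kapoor (2004-11-01) before Novak (2005-09-09).
Order: Haddad, Drummond, Yilmaz, Amari, Kapoor, Novak.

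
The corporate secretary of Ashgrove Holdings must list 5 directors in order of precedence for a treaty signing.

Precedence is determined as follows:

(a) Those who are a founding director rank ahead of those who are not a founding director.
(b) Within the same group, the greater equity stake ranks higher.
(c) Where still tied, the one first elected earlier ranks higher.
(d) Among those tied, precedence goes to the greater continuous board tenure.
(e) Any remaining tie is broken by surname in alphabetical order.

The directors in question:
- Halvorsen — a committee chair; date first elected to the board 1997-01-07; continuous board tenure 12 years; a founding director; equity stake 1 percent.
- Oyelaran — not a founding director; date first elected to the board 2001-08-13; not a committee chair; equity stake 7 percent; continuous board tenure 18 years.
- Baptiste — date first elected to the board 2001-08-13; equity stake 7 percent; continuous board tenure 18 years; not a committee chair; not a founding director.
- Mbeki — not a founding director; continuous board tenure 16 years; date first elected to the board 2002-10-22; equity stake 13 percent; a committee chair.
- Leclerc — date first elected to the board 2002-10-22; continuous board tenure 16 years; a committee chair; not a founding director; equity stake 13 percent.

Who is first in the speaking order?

By the first rule: Halvorsen (a founding director); then Leclerc, Mbeki, Baptiste and Oyelaran (each not a founding director).
Among Leclerc, Mbeki, Baptiste and Oyelaran, by equity stake (higher first): Leclerc and Mbeki (13 percent) before Baptiste and Oyelaran (7 percent).
Leclerc and Mbeki both have date first elected to the board 2002-10-22, so the next rule applies.
Leclerc and Mbeki both have continuous board tenure 16 years, so the next rule applies.
Among Leclerc and Mbeki, alphabetically by surname: Leclerc before Mbeki.
Baptiste and Oyelaran both have date first elected to the board 2001-08-13, so the next rule applies.
Baptiste and Oyelaran both have continuous board tenure 18 years, so the next rule applies.
Among Baptiste and Oyelaran, alphabetically by surname: Baptiste before Oyelaran.
Order: Halvorsen, Leclerc, Mbeki, Baptiste, Oyelaran.

Halvorsen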